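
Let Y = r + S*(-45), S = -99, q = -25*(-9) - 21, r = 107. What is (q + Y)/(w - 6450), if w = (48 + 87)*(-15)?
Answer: -4766/8475 ≈ -0.56236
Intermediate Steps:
q = 204 (q = 225 - 21 = 204)
w = -2025 (w = 135*(-15) = -2025)
Y = 4562 (Y = 107 - 99*(-45) = 107 + 4455 = 4562)
(q + Y)/(w - 6450) = (204 + 4562)/(-2025 - 6450) = 4766/(-8475) = 4766*(-1/8475) = -4766/8475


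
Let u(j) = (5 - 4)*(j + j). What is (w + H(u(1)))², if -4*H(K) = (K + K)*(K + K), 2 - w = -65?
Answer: 3969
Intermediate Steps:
w = 67 (w = 2 - 1*(-65) = 2 + 65 = 67)
u(j) = 2*j (u(j) = 1*(2*j) = 2*j)
H(K) = -K² (H(K) = -(K + K)*(K + K)/4 = -2*K*2*K/4 = -K²)
(w + H(u(1)))² = (67 - (2*1)²)² = (67 - 1*2²)² = (67 - 1*4)² = (67 - 4)² = 63² = 3969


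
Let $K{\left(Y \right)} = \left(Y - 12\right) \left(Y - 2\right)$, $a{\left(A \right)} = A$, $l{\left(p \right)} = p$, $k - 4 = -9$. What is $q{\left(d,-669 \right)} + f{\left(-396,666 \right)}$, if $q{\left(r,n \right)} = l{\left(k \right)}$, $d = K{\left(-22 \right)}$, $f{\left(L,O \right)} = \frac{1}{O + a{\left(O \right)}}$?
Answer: $- \frac{6659}{1332} \approx -4.9993$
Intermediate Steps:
$k = -5$ ($k = 4 - 9 = -5$)
$K{\left(Y \right)} = \left(-12 + Y\right) \left(-2 + Y\right)$
$f{\left(L,O \right)} = \frac{1}{2 O}$ ($f{\left(L,O \right)} = \frac{1}{O + O} = \frac{1}{2 O}$)
$d = 816$ ($d = 24 + \left(-22\right)^{2} - -308 = 24 + 484 + 308 = 816$)
$q{\left(r,n \right)} = -5$
$q{\left(d,-669 \right)} + f{\left(-396,666 \right)} = -5 + \frac{1}{2 \cdot 666} = -5 + \frac{1}{2} \cdot \frac{1}{666} = -5 + \frac{1}{1332} = - \frac{6659}{1332}$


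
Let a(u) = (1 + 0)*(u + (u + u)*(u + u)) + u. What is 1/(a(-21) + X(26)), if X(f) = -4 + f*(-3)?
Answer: 1/1640 ≈ 0.00060976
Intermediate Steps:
X(f) = -4 - 3*f
a(u) = 2*u + 4*u² (a(u) = 1*(u + (2*u)*(2*u)) + u = 1*(u + 4*u²) + u = (u + 4*u²) + u = 2*u + 4*u²)
1/(a(-21) + X(26)) = 1/(2*(-21)*(1 + 2*(-21)) + (-4 - 3*26)) = 1/(2*(-21)*(1 - 42) + (-4 - 78)) = 1/(2*(-21)*(-41) - 82) = 1/(1722 - 82) = 1/1640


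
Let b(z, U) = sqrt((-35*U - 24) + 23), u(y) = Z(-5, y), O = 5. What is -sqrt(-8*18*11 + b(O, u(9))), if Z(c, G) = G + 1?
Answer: -sqrt(-1584 + 3*I*sqrt(39)) ≈ -0.23536 - 39.8*I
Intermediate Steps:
Z(c, G) = 1 + G
u(y) = 1 + y
b(z, U) = sqrt(-1 - 35*U) (b(z, U) = sqrt((-24 - 35*U) + 23) = sqrt(-1 - 35*U))
-sqrt(-8*18*11 + b(O, u(9))) = -sqrt(-8*18*11 + sqrt(-1 - 35*(1 + 9))) = -sqrt(-144*11 + sqrt(-1 - 35*10)) = -sqrt(-1584 + sqrt(-1 - 350)) = -sqrt(-1584 + sqrt(-351)) = -sqrt(-1584 + 3*I*sqrt(39))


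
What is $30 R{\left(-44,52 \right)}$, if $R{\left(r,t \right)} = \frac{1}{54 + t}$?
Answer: $\frac{15}{53} \approx 0.28302$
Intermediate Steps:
$30 R{\left(-44,52 \right)} = \frac{30}{54 + 52} = \frac{30}{106} = 30 \cdot \frac{1}{106} = \frac{15}{53}$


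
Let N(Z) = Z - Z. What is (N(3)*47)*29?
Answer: 0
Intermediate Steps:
N(Z) = 0
(N(3)*47)*29 = (0*47)*29 = 0*29 = 0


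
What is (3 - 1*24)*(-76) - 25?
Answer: 1571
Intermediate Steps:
(3 - 1*24)*(-76) - 25 = (3 - 24)*(-76) - 25 = -21*(-76) - 25 = 1596 - 25 = 1571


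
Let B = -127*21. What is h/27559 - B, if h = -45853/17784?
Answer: 1307121339899/490109256 ≈ 2667.0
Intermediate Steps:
h = -45853/17784 (h = -45853*1/17784 = -45853/17784 ≈ -2.5783)
B = -2667
h/27559 - B = -45853/17784/27559 - 1*(-2667) = -45853/17784*1/27559 + 2667 = -45853/490109256 + 2667 = 1307121339899/490109256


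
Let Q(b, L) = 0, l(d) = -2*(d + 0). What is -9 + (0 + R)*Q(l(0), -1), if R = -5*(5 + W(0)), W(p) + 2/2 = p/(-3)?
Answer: -9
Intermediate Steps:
W(p) = -1 - p/3 (W(p) = -1 + p/(-3) = -1 + p*(-1/3) = -1 - p/3)
R = -20 (R = -5*(5 + (-1 - 1/3*0)) = -5*(5 + (-1 + 0)) = -5*(5 - 1) = -5*4 = -20)
l(d) = -2*d
-9 + (0 + R)*Q(l(0), -1) = -9 + (0 - 20)*0 = -9 - 20*0 = -9 + 0 = -9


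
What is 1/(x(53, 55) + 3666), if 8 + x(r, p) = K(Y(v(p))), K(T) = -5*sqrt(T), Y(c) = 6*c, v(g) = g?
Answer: 1829/6686357 + 5*sqrt(330)/13372714 ≈ 0.00028033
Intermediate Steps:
x(r, p) = -8 - 5*sqrt(6)*sqrt(p)
1/(x(53, 55) + 3666) = 1/((-8 - 5*sqrt(6)*sqrt(55)) + 3666) = 1/((-8 - 5*sqrt(330)) + 3666) = 1/(3658 - 5*sqrt(330))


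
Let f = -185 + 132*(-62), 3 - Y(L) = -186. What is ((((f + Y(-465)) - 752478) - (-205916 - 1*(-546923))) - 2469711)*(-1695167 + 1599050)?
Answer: 343269946992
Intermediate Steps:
Y(L) = 189 (Y(L) = 3 - 1*(-186) = 3 + 186 = 189)
f = -8369 (f = -185 - 8184 = -8369)
((((f + Y(-465)) - 752478) - (-205916 - 1*(-546923))) - 2469711)*(-1695167 + 1599050) = ((((-8369 + 189) - 752478) - (-205916 - 1*(-546923))) - 2469711)*(-1695167 + 1599050) = (((-8180 - 752478) - (-205916 + 546923)) - 2469711)*(-96117) = ((-760658 - 1*341007) - 2469711)*(-96117) = ((-760658 - 341007) - 2469711)*(-96117) = (-1101665 - 2469711)*(-96117) = -3571376*(-96117) = 343269946992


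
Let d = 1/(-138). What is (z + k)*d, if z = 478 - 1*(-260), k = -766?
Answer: 14/69 ≈ 0.20290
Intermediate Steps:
z = 738 (z = 478 + 260 = 738)
d = -1/138 ≈ -0.0072464
(z + k)*d = (738 - 766)*(-1/138) = -28*(-1/138) = 14/69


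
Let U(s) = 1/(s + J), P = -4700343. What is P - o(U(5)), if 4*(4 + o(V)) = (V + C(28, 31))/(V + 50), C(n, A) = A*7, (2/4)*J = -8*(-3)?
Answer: -24921203129/5302 ≈ -4.7003e+6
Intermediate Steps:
J = 48 (J = 2*(-8*(-3)) = 2*24 = 48)
U(s) = 1/(48 + s) (U(s) = 1/(s + 48) = 1/(48 + s))
C(n, A) = 7*A
o(V) = -4 + (217 + V)/(4*(50 + V)) (o(V) = -4 + ((V + 7*31)/(V + 50))/4 = -4 + ((V + 217)/(50 + V))/4 = -4 + ((217 + V)/(50 + V))/4 = -4 + (217 + V)/(4*(50 + V)))
P - o(U(5)) = -4700343 - (-583 - 15/(48 + 5))/(4*(50 + 1/(48 + 5))) = -4700343 - (-583 - 15/53)/(4*(50 + 1/53)) = -4700343 - (-583 - 15*1/53)/(4*(50 + 1/53)) = -4700343 - (-583 - 15/53)/(4*2651/53) = -4700343 - 53*(-30914)/(4*2651*53) = -4700343 - 1*(-15457/5302) = -4700343 + 15457/5302 = -24921203129/5302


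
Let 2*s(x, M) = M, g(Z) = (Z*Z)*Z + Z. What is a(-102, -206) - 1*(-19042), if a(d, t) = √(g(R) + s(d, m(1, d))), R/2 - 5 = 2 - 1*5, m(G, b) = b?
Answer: 19042 + √17 ≈ 19046.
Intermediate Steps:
R = 4 (R = 10 + 2*(2 - 1*5) = 10 + 2*(2 - 5) = 10 + 2*(-3) = 10 - 6 = 4)
g(Z) = Z + Z³ (g(Z) = Z²*Z + Z = Z³ + Z = Z + Z³)
s(x, M) = M/2
a(d, t) = √(68 + d/2) (a(d, t) = √((4 + 4³) + d/2) = √((4 + 64) + d/2) = √(68 + d/2))
a(-102, -206) - 1*(-19042) = √(272 + 2*(-102))/2 - 1*(-19042) = √(272 - 204)/2 + 19042 = √68/2 + 19042 = (2*√17)/2 + 19042 = √17 + 19042 = 19042 + √17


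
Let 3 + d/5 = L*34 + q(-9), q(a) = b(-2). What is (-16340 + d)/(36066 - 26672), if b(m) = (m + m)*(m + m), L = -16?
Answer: -18995/9394 ≈ -2.0220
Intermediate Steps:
b(m) = 4*m**2 (b(m) = (2*m)*(2*m) = 4*m**2)
q(a) = 16 (q(a) = 4*(-2)**2 = 4*4 = 16)
d = -2655 (d = -15 + 5*(-16*34 + 16) = -15 + 5*(-544 + 16) = -15 + 5*(-528) = -15 - 2640 = -2655)
(-16340 + d)/(36066 - 26672) = (-16340 - 2655)/(36066 - 26672) = -18995/9394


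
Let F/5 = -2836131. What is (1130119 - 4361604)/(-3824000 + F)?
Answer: 646297/3600931 ≈ 0.17948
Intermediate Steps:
F = -14180655 (F = 5*(-2836131) = -14180655)
(1130119 - 4361604)/(-3824000 + F) = (1130119 - 4361604)/(-3824000 - 14180655) = -3231485/(-18004655) = -3231485*(-1/18004655) = 646297/3600931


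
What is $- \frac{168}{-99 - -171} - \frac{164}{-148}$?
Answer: $- \frac{136}{111} \approx -1.2252$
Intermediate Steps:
$- \frac{168}{-99 - -171} - \frac{164}{-148} = - \frac{168}{-99 + 171} - - \frac{41}{37} = - \frac{168}{72} + \frac{41}{37} = \left(-168\right) \frac{1}{72} + \frac{41}{37} = - \frac{7}{3} + \frac{41}{37} = - \frac{136}{111}$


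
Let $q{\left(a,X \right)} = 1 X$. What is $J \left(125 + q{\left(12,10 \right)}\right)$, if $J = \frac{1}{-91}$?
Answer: $- \frac{135}{91} \approx -1.4835$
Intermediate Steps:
$q{\left(a,X \right)} = X$
$J = - \frac{1}{91} \approx -0.010989$
$J \left(125 + q{\left(12,10 \right)}\right) = - \frac{125 + 10}{91} = \left(- \frac{1}{91}\right) 135 = - \frac{135}{91}$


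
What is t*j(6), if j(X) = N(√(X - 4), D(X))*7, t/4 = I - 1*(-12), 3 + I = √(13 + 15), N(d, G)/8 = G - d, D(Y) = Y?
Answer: 224*(6 - √2)*(9 + 2*√7) ≈ 14680.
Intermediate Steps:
N(d, G) = -8*d + 8*G (N(d, G) = 8*(G - d) = -8*d + 8*G)
I = -3 + 2*√7 (I = -3 + √(13 + 15) = -3 + √28 = -3 + 2*√7 ≈ 2.2915)
t = 36 + 8*√7 (t = 4*((-3 + 2*√7) - 1*(-12)) = 4*((-3 + 2*√7) + 12) = 4*(9 + 2*√7) = 36 + 8*√7 ≈ 57.166)
j(X) = -56*√(-4 + X) + 56*X (j(X) = (-8*√(X - 4) + 8*X)*7 = (-8*√(-4 + X) + 8*X)*7 = -56*√(-4 + X) + 56*X)
t*j(6) = (36 + 8*√7)*(-56*√(-4 + 6) + 56*6) = (36 + 8*√7)*(-56*√2 + 336) = (36 + 8*√7)*(336 - 56*√2)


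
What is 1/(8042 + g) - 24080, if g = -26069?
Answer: -434090161/18027 ≈ -24080.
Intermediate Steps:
1/(8042 + g) - 24080 = 1/(8042 - 26069) - 24080 = 1/(-18027) - 24080 = -1/18027 - 24080 = -434090161/18027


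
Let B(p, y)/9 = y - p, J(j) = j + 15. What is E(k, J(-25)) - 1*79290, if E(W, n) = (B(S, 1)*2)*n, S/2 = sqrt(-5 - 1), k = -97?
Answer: -79470 + 360*I*sqrt(6) ≈ -79470.0 + 881.82*I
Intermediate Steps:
J(j) = 15 + j
S = 2*I*sqrt(6) (S = 2*sqrt(-5 - 1) = 2*sqrt(-6) = 2*(I*sqrt(6)) = 2*I*sqrt(6) ≈ 4.899*I)
B(p, y) = -9*p + 9*y (B(p, y) = 9*(y - p) = -9*p + 9*y)
E(W, n) = n*(18 - 36*I*sqrt(6)) (E(W, n) = ((-18*I*sqrt(6) + 9*1)*2)*n = ((-18*I*sqrt(6) + 9)*2)*n = ((9 - 18*I*sqrt(6))*2)*n = (18 - 36*I*sqrt(6))*n = n*(18 - 36*I*sqrt(6)))
E(k, J(-25)) - 1*79290 = 18*(15 - 25)*(1 - 2*I*sqrt(6)) - 1*79290 = 18*(-10)*(1 - 2*I*sqrt(6)) - 79290 = (-180 + 360*I*sqrt(6)) - 79290 = -79470 + 360*I*sqrt(6)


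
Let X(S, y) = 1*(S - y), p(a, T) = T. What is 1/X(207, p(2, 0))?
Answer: 1/207 ≈ 0.0048309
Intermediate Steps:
X(S, y) = S - y
1/X(207, p(2, 0)) = 1/(207 - 1*0) = 1/(207 + 0) = 1/207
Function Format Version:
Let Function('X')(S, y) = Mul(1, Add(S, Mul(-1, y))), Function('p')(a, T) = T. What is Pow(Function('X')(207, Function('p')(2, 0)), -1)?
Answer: Rational(1, 207) ≈ 0.0048309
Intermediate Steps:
Function('X')(S, y) = Add(S, Mul(-1, y))
Pow(Function('X')(207, Function('p')(2, 0)), -1) = Pow(Add(207, Mul(-1, 0)), -1) = Pow(Add(207, 0), -1) = Pow(207, -1) = Rational(1, 207)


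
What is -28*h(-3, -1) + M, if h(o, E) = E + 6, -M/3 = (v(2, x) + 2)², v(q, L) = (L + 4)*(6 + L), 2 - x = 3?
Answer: -1007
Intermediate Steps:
x = -1 (x = 2 - 1*3 = 2 - 3 = -1)
v(q, L) = (4 + L)*(6 + L)
M = -867 (M = -3*((24 + (-1)² + 10*(-1)) + 2)² = -3*((24 + 1 - 10) + 2)² = -3*(15 + 2)² = -3*17² = -3*289 = -867)
h(o, E) = 6 + E
-28*h(-3, -1) + M = -28*(6 - 1) - 867 = -28*5 - 867 = -140 - 867 = -1007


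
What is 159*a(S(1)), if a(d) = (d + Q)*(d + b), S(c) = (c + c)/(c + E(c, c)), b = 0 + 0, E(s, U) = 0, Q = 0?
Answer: 636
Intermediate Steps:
b = 0
S(c) = 2 (S(c) = (c + c)/(c + 0) = (2*c)/c = 2)
a(d) = d² (a(d) = (d + 0)*(d + 0) = d*d = d²)
159*a(S(1)) = 159*2² = 159*4 = 636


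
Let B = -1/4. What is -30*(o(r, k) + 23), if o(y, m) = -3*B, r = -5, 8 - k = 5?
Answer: -1425/2 ≈ -712.50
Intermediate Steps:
k = 3 (k = 8 - 1*5 = 8 - 5 = 3)
B = -¼ (B = -1*¼ = -¼ ≈ -0.25000)
o(y, m) = ¾ (o(y, m) = -3*(-¼) = ¾)
-30*(o(r, k) + 23) = -30*(¾ + 23) = -30*95/4 = -1425/2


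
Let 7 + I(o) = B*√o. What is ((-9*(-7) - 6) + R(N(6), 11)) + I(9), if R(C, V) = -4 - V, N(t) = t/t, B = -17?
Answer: -16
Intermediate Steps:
N(t) = 1
I(o) = -7 - 17*√o
((-9*(-7) - 6) + R(N(6), 11)) + I(9) = ((-9*(-7) - 6) + (-4 - 1*11)) + (-7 - 17*√9) = ((63 - 6) + (-4 - 11)) + (-7 - 17*3) = (57 - 15) + (-7 - 51) = 42 - 58 = -16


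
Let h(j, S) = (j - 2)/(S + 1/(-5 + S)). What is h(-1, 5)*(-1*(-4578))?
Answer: 0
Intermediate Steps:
h(j, S) = (-2 + j)/(S + 1/(-5 + S))
h(-1, 5)*(-1*(-4578)) = ((10 - 5*(-1) - 2*5 + 5*(-1))/(1 + 5**2 - 5*5))*(-1*(-4578)) = ((10 + 5 - 10 - 5)/(1 + 25 - 25))*4578 = (0/1)*4578 = (1*0)*4578 = 0*4578 = 0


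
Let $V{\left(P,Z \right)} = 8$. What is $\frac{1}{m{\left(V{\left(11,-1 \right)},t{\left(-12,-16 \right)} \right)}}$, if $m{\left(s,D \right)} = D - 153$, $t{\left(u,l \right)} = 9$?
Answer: $- \frac{1}{144} \approx -0.0069444$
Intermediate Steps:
$m{\left(s,D \right)} = -153 + D$
$\frac{1}{m{\left(V{\left(11,-1 \right)},t{\left(-12,-16 \right)} \right)}} = \frac{1}{-153 + 9} = \frac{1}{-144} = - \frac{1}{144}$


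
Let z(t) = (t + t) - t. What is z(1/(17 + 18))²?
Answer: 1/1225 ≈ 0.00081633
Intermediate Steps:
z(t) = t (z(t) = 2*t - t = t)
z(1/(17 + 18))² = (1/(17 + 18))² = (1/35)² = 1/1225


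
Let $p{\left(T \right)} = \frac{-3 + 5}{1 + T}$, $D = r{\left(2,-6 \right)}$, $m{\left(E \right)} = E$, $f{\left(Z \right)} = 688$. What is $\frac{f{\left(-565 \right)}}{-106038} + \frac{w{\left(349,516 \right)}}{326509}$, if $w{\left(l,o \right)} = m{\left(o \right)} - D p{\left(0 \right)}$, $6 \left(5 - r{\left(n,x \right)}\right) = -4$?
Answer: $- \frac{1989818}{402585597} \approx -0.0049426$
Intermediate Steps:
$r{\left(n,x \right)} = \frac{17}{3}$ ($r{\left(n,x \right)} = 5 - - \frac{2}{3} = 5 + \frac{2}{3} = \frac{17}{3}$)
$D = \frac{17}{3} \approx 5.6667$
$p{\left(T \right)} = \frac{2}{1 + T}$
$w{\left(l,o \right)} = - \frac{34}{3} + o$ ($w{\left(l,o \right)} = o - \frac{17 \frac{2}{1 + 0}}{3} = o - \frac{17 \cdot \frac{2}{1}}{3} = o - \frac{17 \cdot 2 \cdot 1}{3} = o - \frac{17}{3} \cdot 2 = o - \frac{34}{3} = - \frac{34}{3} + o$)
$\frac{f{\left(-565 \right)}}{-106038} + \frac{w{\left(349,516 \right)}}{326509} = \frac{688}{-106038} + \frac{- \frac{34}{3} + 516}{326509} = 688 \left(- \frac{1}{106038}\right) + \frac{1514}{3} \cdot \frac{1}{326509} = - \frac{8}{1233} + \frac{1514}{979527} = - \frac{1989818}{402585597}$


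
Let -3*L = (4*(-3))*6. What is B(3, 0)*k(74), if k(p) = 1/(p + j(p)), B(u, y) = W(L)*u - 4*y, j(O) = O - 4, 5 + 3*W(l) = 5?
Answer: 0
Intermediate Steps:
L = 24 (L = -4*(-3)*6/3 = -(-4)*6 = -⅓*(-72) = 24)
W(l) = 0 (W(l) = -5/3 + (⅓)*5 = -5/3 + 5/3 = 0)
j(O) = -4 + O
B(u, y) = -4*y (B(u, y) = 0*u - 4*y = 0 - 4*y = -4*y)
k(p) = 1/(-4 + 2*p) (k(p) = 1/(p + (-4 + p)) = 1/(-4 + 2*p))
B(3, 0)*k(74) = (-4*0)*(1/(2*(-2 + 74))) = 0*((½)/72) = 0*((½)*(1/72)) = 0*(1/144) = 0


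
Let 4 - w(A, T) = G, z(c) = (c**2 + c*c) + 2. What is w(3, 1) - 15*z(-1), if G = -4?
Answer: -52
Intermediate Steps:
z(c) = 2 + 2*c**2 (z(c) = (c**2 + c**2) + 2 = 2*c**2 + 2 = 2 + 2*c**2)
w(A, T) = 8 (w(A, T) = 4 - 1*(-4) = 4 + 4 = 8)
w(3, 1) - 15*z(-1) = 8 - 15*(2 + 2*(-1)**2) = 8 - 15*(2 + 2*1) = 8 - 15*(2 + 2) = 8 - 15*4 = 8 - 60 = -52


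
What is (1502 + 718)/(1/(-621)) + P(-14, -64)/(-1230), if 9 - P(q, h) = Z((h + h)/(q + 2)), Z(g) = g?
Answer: -1017421559/738 ≈ -1.3786e+6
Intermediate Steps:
P(q, h) = 9 - 2*h/(2 + q) (P(q, h) = 9 - (h + h)/(q + 2) = 9 - 2*h/(2 + q))
(1502 + 718)/(1/(-621)) + P(-14, -64)/(-1230) = (1502 + 718)/(1/(-621)) + ((18 - 2*(-64) + 9*(-14))/(2 - 14))/(-1230) = 2220/(-1/621) + ((18 + 128 - 126)/(-12))*(-1/1230) = 2220*(-621) - 1/12*20*(-1/1230) = -1378620 - 5/3*(-1/1230) = -1378620 + 1/738 = -1017421559/738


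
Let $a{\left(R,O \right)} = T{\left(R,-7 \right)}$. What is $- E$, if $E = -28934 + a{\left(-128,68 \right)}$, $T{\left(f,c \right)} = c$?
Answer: $28941$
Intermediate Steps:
$a{\left(R,O \right)} = -7$
$E = -28941$ ($E = -28934 - 7 = -28941$)
$- E = \left(-1\right) \left(-28941\right) = 28941$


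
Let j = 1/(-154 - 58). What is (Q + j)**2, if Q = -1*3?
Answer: 405769/44944 ≈ 9.0283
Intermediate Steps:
j = -1/212 (j = 1/(-212) = -1/212 ≈ -0.0047170)
Q = -3
(Q + j)**2 = (-3 - 1/212)**2 = (-637/212)**2 = 405769/44944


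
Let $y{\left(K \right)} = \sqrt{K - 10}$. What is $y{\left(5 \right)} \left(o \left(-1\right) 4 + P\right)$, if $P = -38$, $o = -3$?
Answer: $- 26 i \sqrt{5} \approx - 58.138 i$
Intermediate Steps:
$y{\left(K \right)} = \sqrt{-10 + K}$
$y{\left(5 \right)} \left(o \left(-1\right) 4 + P\right) = \sqrt{-10 + 5} \left(\left(-3\right) \left(-1\right) 4 - 38\right) = \sqrt{-5} \left(3 \cdot 4 - 38\right) = i \sqrt{5} \left(12 - 38\right) = i \sqrt{5} \left(-26\right) = - 26 i \sqrt{5}$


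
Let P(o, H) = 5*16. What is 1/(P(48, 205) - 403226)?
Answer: -1/403146 ≈ -2.4805e-6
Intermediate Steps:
P(o, H) = 80
1/(P(48, 205) - 403226) = 1/(80 - 403226) = 1/(-403146) = -1/403146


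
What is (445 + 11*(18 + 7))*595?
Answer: 428400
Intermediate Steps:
(445 + 11*(18 + 7))*595 = (445 + 11*25)*595 = (445 + 275)*595 = 720*595 = 428400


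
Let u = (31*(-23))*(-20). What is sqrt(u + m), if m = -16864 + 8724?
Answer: 6*sqrt(170) ≈ 78.230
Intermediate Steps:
m = -8140
u = 14260 (u = -713*(-20) = 14260)
sqrt(u + m) = sqrt(14260 - 8140) = sqrt(6120) = 6*sqrt(170)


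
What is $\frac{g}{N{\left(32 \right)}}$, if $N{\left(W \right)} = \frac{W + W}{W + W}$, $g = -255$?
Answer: $-255$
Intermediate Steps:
$N{\left(W \right)} = 1$ ($N{\left(W \right)} = \frac{2 W}{2 W} = 2 W \frac{1}{2 W} = 1$)
$\frac{g}{N{\left(32 \right)}} = - \frac{255}{1} = \left(-255\right) 1 = -255$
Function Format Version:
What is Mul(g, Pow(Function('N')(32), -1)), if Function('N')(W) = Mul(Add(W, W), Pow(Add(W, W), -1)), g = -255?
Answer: -255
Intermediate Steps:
Function('N')(W) = 1 (Function('N')(W) = Mul(Mul(2, W), Pow(Mul(2, W), -1)) = Mul(Mul(2, W), Mul(Rational(1, 2), Pow(W, -1))) = 1)
Mul(g, Pow(Function('N')(32), -1)) = Mul(-255, Pow(1, -1)) = Mul(-255, 1) = -255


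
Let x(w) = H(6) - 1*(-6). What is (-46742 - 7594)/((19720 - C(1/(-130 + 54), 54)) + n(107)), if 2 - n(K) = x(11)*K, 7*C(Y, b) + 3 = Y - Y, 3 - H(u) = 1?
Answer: -380352/132065 ≈ -2.8800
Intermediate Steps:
H(u) = 2 (H(u) = 3 - 1*1 = 3 - 1 = 2)
C(Y, b) = -3/7 (C(Y, b) = -3/7 + (Y - Y)/7 = -3/7 + (⅐)*0 = -3/7 + 0 = -3/7)
x(w) = 8 (x(w) = 2 - 1*(-6) = 2 + 6 = 8)
n(K) = 2 - 8*K
(-46742 - 7594)/((19720 - C(1/(-130 + 54), 54)) + n(107)) = (-46742 - 7594)/((19720 - 1*(-3/7)) + (2 - 8*107)) = -54336/((19720 + 3/7) + (2 - 856)) = -54336/(138043/7 - 854) = -54336/132065/7 = -54336*7/132065 = -380352/132065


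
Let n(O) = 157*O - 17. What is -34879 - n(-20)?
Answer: -31722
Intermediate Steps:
n(O) = -17 + 157*O
-34879 - n(-20) = -34879 - (-17 + 157*(-20)) = -34879 - (-17 - 3140) = -34879 - 1*(-3157) = -34879 + 3157 = -31722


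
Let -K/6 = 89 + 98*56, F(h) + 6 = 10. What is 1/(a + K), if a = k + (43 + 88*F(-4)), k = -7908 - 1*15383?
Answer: -1/56358 ≈ -1.7744e-5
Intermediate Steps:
F(h) = 4 (F(h) = -6 + 10 = 4)
K = -33462 (K = -6*(89 + 98*56) = -6*(89 + 5488) = -6*5577 = -33462)
k = -23291 (k = -7908 - 15383 = -23291)
a = -22896 (a = -23291 + (43 + 88*4) = -23291 + (43 + 352) = -23291 + 395 = -22896)
1/(a + K) = 1/(-22896 - 33462) = 1/(-56358) = -1/56358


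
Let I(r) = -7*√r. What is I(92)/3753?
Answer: -14*√23/3753 ≈ -0.017890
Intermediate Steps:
I(92)/3753 = -14*√23/3753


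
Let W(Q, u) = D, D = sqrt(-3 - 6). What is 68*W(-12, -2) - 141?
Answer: -141 + 204*I ≈ -141.0 + 204.0*I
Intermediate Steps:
D = 3*I (D = sqrt(-9) = 3*I ≈ 3.0*I)
W(Q, u) = 3*I
68*W(-12, -2) - 141 = 68*(3*I) - 141 = 204*I - 141 = -141 + 204*I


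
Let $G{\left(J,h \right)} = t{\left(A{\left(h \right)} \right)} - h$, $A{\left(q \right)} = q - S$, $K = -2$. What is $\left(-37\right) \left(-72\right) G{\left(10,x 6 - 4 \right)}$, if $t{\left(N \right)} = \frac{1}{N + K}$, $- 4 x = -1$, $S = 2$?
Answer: $\frac{81252}{13} \approx 6250.2$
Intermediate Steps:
$x = \frac{1}{4}$ ($x = \left(- \frac{1}{4}\right) \left(-1\right) = \frac{1}{4} \approx 0.25$)
$A{\left(q \right)} = -2 + q$ ($A{\left(q \right)} = q - 2 = -2 + q$)
$t{\left(N \right)} = \frac{1}{-2 + N}$ ($t{\left(N \right)} = \frac{1}{N - 2} = \frac{1}{-2 + N}$)
$G{\left(J,h \right)} = \frac{1}{-4 + h} - h$ ($G{\left(J,h \right)} = \frac{1}{-2 + \left(-2 + h\right)} - h = \frac{1}{-4 + h} - h$)
$\left(-37\right) \left(-72\right) G{\left(10,x 6 - 4 \right)} = \left(-37\right) \left(-72\right) \frac{1 - \left(\frac{1}{4} \cdot 6 - 4\right) \left(-4 + \left(\frac{1}{4} \cdot 6 - 4\right)\right)}{-4 + \left(\frac{1}{4} \cdot 6 - 4\right)} = 2664 \frac{1 - \left(\frac{3}{2} - 4\right) \left(-4 + \left(\frac{3}{2} - 4\right)\right)}{-4 + \left(\frac{3}{2} - 4\right)} = 2664 \frac{1 - - \frac{5 \left(-4 - \frac{5}{2}\right)}{2}}{-4 - \frac{5}{2}} = 2664 \frac{1 - \left(- \frac{5}{2}\right) \left(- \frac{13}{2}\right)}{- \frac{13}{2}} = 2664 \left(- \frac{2 \left(1 - \frac{65}{4}\right)}{13}\right) = 2664 \left(\left(- \frac{2}{13}\right) \left(- \frac{61}{4}\right)\right) = 2664 \cdot \frac{61}{26} = \frac{81252}{13}$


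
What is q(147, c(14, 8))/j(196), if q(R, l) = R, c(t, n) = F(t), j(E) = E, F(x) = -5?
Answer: ¾ ≈ 0.75000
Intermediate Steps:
c(t, n) = -5
q(147, c(14, 8))/j(196) = 147/196 = 147*(1/196) = ¾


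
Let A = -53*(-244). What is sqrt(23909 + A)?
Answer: sqrt(36841) ≈ 191.94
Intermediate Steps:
A = 12932
sqrt(23909 + A) = sqrt(23909 + 12932) = sqrt(36841)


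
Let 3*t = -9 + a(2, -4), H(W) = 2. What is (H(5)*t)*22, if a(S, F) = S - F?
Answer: -44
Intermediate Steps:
t = -1 (t = (-9 + (2 - 1*(-4)))/3 = (-9 + (2 + 4))/3 = (-9 + 6)/3 = (⅓)*(-3) = -1)
(H(5)*t)*22 = (2*(-1))*22 = -2*22 = -44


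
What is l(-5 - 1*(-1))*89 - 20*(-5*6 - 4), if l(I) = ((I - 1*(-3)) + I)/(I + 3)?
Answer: 1125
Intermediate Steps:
l(I) = (3 + 2*I)/(3 + I) (l(I) = ((I + 3) + I)/(3 + I) = ((3 + I) + I)/(3 + I) = (3 + 2*I)/(3 + I))
l(-5 - 1*(-1))*89 - 20*(-5*6 - 4) = ((3 + 2*(-5 - 1*(-1)))/(3 + (-5 - 1*(-1))))*89 - 20*(-5*6 - 4) = ((3 + 2*(-5 + 1))/(3 + (-5 + 1)))*89 - 20*(-30 - 4) = ((3 + 2*(-4))/(3 - 4))*89 - 20*(-34) = ((3 - 8)/(-1))*89 + 680 = -1*(-5)*89 + 680 = 5*89 + 680 = 445 + 680 = 1125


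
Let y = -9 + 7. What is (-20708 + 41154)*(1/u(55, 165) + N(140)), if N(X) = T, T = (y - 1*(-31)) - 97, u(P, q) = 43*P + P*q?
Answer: -7952665937/5720 ≈ -1.3903e+6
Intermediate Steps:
y = -2
T = -68 (T = (-2 - 1*(-31)) - 97 = (-2 + 31) - 97 = 29 - 97 = -68)
N(X) = -68
(-20708 + 41154)*(1/u(55, 165) + N(140)) = (-20708 + 41154)*(1/(55*(43 + 165)) - 68) = 20446*(1/(55*208) - 68) = 20446*(1/11440 - 68) = 20446*(-777919/11440) = -7952665937/5720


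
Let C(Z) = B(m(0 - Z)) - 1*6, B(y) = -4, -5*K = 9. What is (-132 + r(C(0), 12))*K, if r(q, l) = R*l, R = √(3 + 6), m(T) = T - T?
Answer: 864/5 ≈ 172.80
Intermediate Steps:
m(T) = 0
K = -9/5 (K = -⅕*9 = -9/5 ≈ -1.8000)
R = 3 (R = √9 = 3)
C(Z) = -10 (C(Z) = -4 - 1*6 = -4 - 6 = -10)
r(q, l) = 3*l
(-132 + r(C(0), 12))*K = (-132 + 3*12)*(-9/5) = (-132 + 36)*(-9/5) = -96*(-9/5) = 864/5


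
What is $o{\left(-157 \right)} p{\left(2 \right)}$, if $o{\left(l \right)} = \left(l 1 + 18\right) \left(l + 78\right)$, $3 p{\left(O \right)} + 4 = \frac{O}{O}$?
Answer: $-10981$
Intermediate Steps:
$p{\left(O \right)} = -1$ ($p{\left(O \right)} = - \frac{4}{3} + \frac{O \frac{1}{O}}{3} = - \frac{4}{3} + \frac{1}{3} \cdot 1 = - \frac{4}{3} + \frac{1}{3} = -1$)
$o{\left(l \right)} = \left(18 + l\right) \left(78 + l\right)$ ($o{\left(l \right)} = \left(l + 18\right) \left(78 + l\right) = \left(18 + l\right) \left(78 + l\right)$)
$o{\left(-157 \right)} p{\left(2 \right)} = \left(1404 + \left(-157\right)^{2} + 96 \left(-157\right)\right) \left(-1\right) = \left(1404 + 24649 - 15072\right) \left(-1\right) = 10981 \left(-1\right) = -10981$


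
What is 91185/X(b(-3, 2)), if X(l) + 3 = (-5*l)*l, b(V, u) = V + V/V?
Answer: -91185/23 ≈ -3964.6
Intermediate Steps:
b(V, u) = 1 + V (b(V, u) = V + 1 = 1 + V)
X(l) = -3 - 5*l² (X(l) = -3 + (-5*l)*l = -3 - 5*l²)
91185/X(b(-3, 2)) = 91185/(-3 - 5*(1 - 3)²) = 91185/(-3 - 5*(-2)²) = 91185/(-3 - 5*4) = 91185/(-3 - 20) = 91185/(-23) = 91185*(-1/23) = -91185/23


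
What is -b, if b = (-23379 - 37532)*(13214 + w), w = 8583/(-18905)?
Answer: 15215694921257/18905 ≈ 8.0485e+8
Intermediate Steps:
w = -8583/18905 (w = 8583*(-1/18905) = -8583/18905 ≈ -0.45401)
b = -15215694921257/18905 (b = (-23379 - 37532)*(13214 - 8583/18905) = -60911*249802087/18905 = -15215694921257/18905 ≈ -8.0485e+8)
-b = -1*(-15215694921257/18905) = 15215694921257/18905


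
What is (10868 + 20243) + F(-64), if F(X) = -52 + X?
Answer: 30995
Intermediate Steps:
(10868 + 20243) + F(-64) = (10868 + 20243) + (-52 - 64) = 31111 - 116 = 30995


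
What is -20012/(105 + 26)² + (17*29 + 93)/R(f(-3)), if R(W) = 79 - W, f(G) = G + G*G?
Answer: 8595470/1252753 ≈ 6.8613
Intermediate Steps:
f(G) = G + G²
-20012/(105 + 26)² + (17*29 + 93)/R(f(-3)) = -20012/(105 + 26)² + (17*29 + 93)/(79 - (-3)*(1 - 3)) = -20012/(131²) + (493 + 93)/(79 - (-3)*(-2)) = -20012/17161 + 586/(79 - 1*6) = -20012*1/17161 + 586/(79 - 6) = -20012/17161 + 586/73 = 8595470/1252753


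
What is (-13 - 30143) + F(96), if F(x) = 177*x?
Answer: -13164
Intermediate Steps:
(-13 - 30143) + F(96) = (-13 - 30143) + 177*96 = -30156 + 16992 = -13164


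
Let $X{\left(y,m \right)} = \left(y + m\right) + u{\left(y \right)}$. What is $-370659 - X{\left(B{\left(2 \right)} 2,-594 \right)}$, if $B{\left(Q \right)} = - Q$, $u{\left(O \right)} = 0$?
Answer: $-370061$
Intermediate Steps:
$X{\left(y,m \right)} = m + y$ ($X{\left(y,m \right)} = \left(y + m\right) + 0 = \left(m + y\right) + 0 = m + y$)
$-370659 - X{\left(B{\left(2 \right)} 2,-594 \right)} = -370659 - \left(-594 + \left(-1\right) 2 \cdot 2\right) = -370659 - \left(-594 - 4\right) = -370659 - -598 = -370659 + 598 = -370061$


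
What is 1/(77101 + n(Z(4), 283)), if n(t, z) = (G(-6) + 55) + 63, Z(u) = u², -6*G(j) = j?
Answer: 1/77220 ≈ 1.2950e-5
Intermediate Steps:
G(j) = -j/6
n(t, z) = 119 (n(t, z) = (-⅙*(-6) + 55) + 63 = (1 + 55) + 63 = 56 + 63 = 119)
1/(77101 + n(Z(4), 283)) = 1/(77101 + 119) = 1/77220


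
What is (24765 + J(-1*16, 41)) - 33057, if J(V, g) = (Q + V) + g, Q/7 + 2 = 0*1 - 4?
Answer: -8309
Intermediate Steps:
Q = -42 (Q = -14 + 7*(0*1 - 4) = -14 + 7*(0 - 4) = -14 + 7*(-4) = -14 - 28 = -42)
J(V, g) = -42 + V + g (J(V, g) = (-42 + V) + g = -42 + V + g)
(24765 + J(-1*16, 41)) - 33057 = (24765 + (-42 - 1*16 + 41)) - 33057 = (24765 + (-42 - 16 + 41)) - 33057 = (24765 - 17) - 33057 = 24748 - 33057 = -8309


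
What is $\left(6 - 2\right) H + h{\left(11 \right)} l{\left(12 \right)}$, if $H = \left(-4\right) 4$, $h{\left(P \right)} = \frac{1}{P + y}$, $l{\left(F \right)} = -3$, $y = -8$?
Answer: $-65$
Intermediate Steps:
$h{\left(P \right)} = \frac{1}{-8 + P}$ ($h{\left(P \right)} = \frac{1}{P - 8} = \frac{1}{-8 + P}$)
$H = -16$
$\left(6 - 2\right) H + h{\left(11 \right)} l{\left(12 \right)} = \left(6 - 2\right) \left(-16\right) + \frac{1}{-8 + 11} \left(-3\right) = 4 \left(-16\right) + \frac{1}{3} \left(-3\right) = -64 + \frac{1}{3} \left(-3\right) = -64 - 1 = -65$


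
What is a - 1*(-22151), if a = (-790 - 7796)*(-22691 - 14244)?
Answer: 317146061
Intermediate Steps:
a = 317123910 (a = -8586*(-36935) = 317123910)
a - 1*(-22151) = 317123910 - 1*(-22151) = 317123910 + 22151 = 317146061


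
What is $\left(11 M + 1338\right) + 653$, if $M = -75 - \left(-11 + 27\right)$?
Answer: $990$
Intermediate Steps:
$M = -91$ ($M = -75 - 16 = -91$)
$\left(11 M + 1338\right) + 653 = \left(11 \left(-91\right) + 1338\right) + 653 = \left(-1001 + 1338\right) + 653 = 337 + 653 = 990$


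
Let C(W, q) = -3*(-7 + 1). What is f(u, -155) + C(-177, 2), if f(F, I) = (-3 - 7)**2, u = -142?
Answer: 118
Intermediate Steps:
C(W, q) = 18 (C(W, q) = -3*(-6) = 18)
f(F, I) = 100 (f(F, I) = (-10)**2 = 100)
f(u, -155) + C(-177, 2) = 100 + 18 = 118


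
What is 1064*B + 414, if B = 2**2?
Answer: 4670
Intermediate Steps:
B = 4
1064*B + 414 = 1064*4 + 414 = 4256 + 414 = 4670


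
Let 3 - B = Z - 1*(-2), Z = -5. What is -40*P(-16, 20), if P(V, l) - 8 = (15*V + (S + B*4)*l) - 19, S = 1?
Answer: -9960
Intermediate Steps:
B = 6 (B = 3 - (-5 - 1*(-2)) = 3 - (-5 + 2) = 3 - 1*(-3) = 3 + 3 = 6)
P(V, l) = -11 + 15*V + 25*l (P(V, l) = 8 + ((15*V + (1 + 6*4)*l) - 19) = 8 + ((15*V + (1 + 24)*l) - 19) = 8 + ((15*V + 25*l) - 19) = 8 + (-19 + 15*V + 25*l) = -11 + 15*V + 25*l)
-40*P(-16, 20) = -40*(-11 + 15*(-16) + 25*20) = -40*(-11 - 240 + 500) = -40*249 = -9960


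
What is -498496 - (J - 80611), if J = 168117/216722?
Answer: -90565041087/216722 ≈ -4.1789e+5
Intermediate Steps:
J = 168117/216722 (J = 168117*(1/216722) = 168117/216722 ≈ 0.77573)
-498496 - (J - 80611) = -498496 - (168117/216722 - 80611) = -498496 - 1*(-17470009025/216722) = -498496 + 17470009025/216722 = -90565041087/216722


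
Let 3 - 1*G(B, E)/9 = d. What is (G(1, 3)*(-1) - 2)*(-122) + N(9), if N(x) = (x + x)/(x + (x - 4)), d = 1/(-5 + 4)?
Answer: 32461/7 ≈ 4637.3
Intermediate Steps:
d = -1 (d = 1/(-1) = -1)
G(B, E) = 36 (G(B, E) = 27 - 9*(-1) = 27 + 9 = 36)
N(x) = 2*x/(-4 + 2*x) (N(x) = (2*x)/(x + (-4 + x)) = (2*x)/(-4 + 2*x) = 2*x/(-4 + 2*x))
(G(1, 3)*(-1) - 2)*(-122) + N(9) = (36*(-1) - 2)*(-122) + 9/(-2 + 9) = (-36 - 2)*(-122) + 9/7 = -38*(-122) + 9*(⅐) = 4636 + 9/7 = 32461/7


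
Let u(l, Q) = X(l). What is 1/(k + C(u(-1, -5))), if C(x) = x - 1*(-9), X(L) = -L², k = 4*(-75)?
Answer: -1/292 ≈ -0.0034247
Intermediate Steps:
k = -300
u(l, Q) = -l²
C(x) = 9 + x (C(x) = x + 9 = 9 + x)
1/(k + C(u(-1, -5))) = 1/(-300 + (9 - 1*(-1)²)) = 1/(-300 + (9 - 1*1)) = 1/(-300 + (9 - 1)) = 1/(-300 + 8) = 1/(-292) = -1/292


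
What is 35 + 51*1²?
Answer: 86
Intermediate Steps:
35 + 51*1² = 35 + 51*1 = 35 + 51 = 86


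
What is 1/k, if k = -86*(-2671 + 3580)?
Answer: -1/78174 ≈ -1.2792e-5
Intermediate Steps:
k = -78174 (k = -86*909 = -78174)
1/k = 1/(-78174) = -1/78174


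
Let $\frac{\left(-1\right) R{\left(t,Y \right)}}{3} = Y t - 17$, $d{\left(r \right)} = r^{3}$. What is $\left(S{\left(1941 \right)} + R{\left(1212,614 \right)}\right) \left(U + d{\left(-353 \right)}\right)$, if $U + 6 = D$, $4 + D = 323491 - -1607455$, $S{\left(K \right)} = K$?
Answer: $93806504122992$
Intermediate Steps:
$D = 1930942$ ($D = -4 + \left(323491 - -1607455\right) = -4 + \left(323491 + 1607455\right) = -4 + 1930946 = 1930942$)
$U = 1930936$ ($U = -6 + 1930942 = 1930936$)
$R{\left(t,Y \right)} = 51 - 3 Y t$ ($R{\left(t,Y \right)} = - 3 \left(Y t - 17\right) = - 3 \left(-17 + Y t\right) = 51 - 3 Y t$)
$\left(S{\left(1941 \right)} + R{\left(1212,614 \right)}\right) \left(U + d{\left(-353 \right)}\right) = \left(1941 + \left(51 - 1842 \cdot 1212\right)\right) \left(1930936 + \left(-353\right)^{3}\right) = \left(1941 + \left(51 - 2232504\right)\right) \left(1930936 - 43986977\right) = \left(1941 - 2232453\right) \left(-42056041\right) = \left(-2230512\right) \left(-42056041\right) = 93806504122992$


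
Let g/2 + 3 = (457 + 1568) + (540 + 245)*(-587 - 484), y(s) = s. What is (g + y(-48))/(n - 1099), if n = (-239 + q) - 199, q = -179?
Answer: 279579/286 ≈ 977.55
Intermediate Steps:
g = -1677426 (g = -6 + 2*((457 + 1568) + (540 + 245)*(-587 - 484)) = -6 + 2*(2025 + 785*(-1071)) = -6 + 2*(2025 - 840735) = -6 + 2*(-838710) = -6 - 1677420 = -1677426)
n = -617 (n = (-239 - 179) - 199 = -418 - 199 = -617)
(g + y(-48))/(n - 1099) = (-1677426 - 48)/(-617 - 1099) = -1677474/(-1716) = -1677474*(-1/1716) = 279579/286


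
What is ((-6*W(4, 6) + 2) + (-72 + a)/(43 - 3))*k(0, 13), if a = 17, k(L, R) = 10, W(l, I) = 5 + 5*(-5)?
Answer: 4825/4 ≈ 1206.3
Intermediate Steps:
W(l, I) = -20 (W(l, I) = 5 - 25 = -20)
((-6*W(4, 6) + 2) + (-72 + a)/(43 - 3))*k(0, 13) = ((-6*(-20) + 2) + (-72 + 17)/(43 - 3))*10 = ((120 + 2) - 55/40)*10 = (122 - 55*1/40)*10 = (122 - 11/8)*10 = (965/8)*10 = 4825/4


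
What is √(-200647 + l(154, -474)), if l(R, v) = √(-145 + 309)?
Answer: √(-200647 + 2*√41) ≈ 447.92*I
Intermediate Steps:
l(R, v) = 2*√41 (l(R, v) = √164 = 2*√41)
√(-200647 + l(154, -474)) = √(-200647 + 2*√41)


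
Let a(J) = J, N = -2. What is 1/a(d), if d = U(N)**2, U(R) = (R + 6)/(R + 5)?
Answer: 9/16 ≈ 0.56250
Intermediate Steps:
U(R) = (6 + R)/(5 + R)
d = 16/9 (d = ((6 - 2)/(5 - 2))**2 = (4/3)**2 = 16/9 ≈ 1.7778)
1/a(d) = 1/(16/9) = 9/16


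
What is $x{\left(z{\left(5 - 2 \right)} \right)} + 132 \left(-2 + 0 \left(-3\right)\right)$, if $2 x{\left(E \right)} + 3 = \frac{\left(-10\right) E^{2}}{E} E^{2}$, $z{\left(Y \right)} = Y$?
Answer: $- \frac{801}{2} \approx -400.5$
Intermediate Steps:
$x{\left(E \right)} = - \frac{3}{2} - 5 E^{3}$ ($x{\left(E \right)} = - \frac{3}{2} + \frac{\frac{\left(-10\right) E^{2}}{E} E^{2}}{2} = - \frac{3}{2} + \frac{- 10 E E^{2}}{2} = - \frac{3}{2} + \frac{\left(-10\right) E^{3}}{2} = - \frac{3}{2} - 5 E^{3}$)
$x{\left(z{\left(5 - 2 \right)} \right)} + 132 \left(-2 + 0 \left(-3\right)\right) = \left(- \frac{3}{2} - 5 \left(5 - 2\right)^{3}\right) + 132 \left(-2 + 0 \left(-3\right)\right) = \left(- \frac{3}{2} - 5 \cdot 3^{3}\right) + 132 \left(-2 + 0\right) = \left(- \frac{3}{2} - 135\right) + 132 \left(-2\right) = \left(- \frac{3}{2} - 135\right) - 264 = - \frac{273}{2} - 264 = - \frac{801}{2}$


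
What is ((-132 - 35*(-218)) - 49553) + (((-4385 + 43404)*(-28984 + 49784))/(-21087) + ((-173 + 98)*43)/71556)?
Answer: -40510473778745/502967124 ≈ -80543.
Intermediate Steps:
((-132 - 35*(-218)) - 49553) + (((-4385 + 43404)*(-28984 + 49784))/(-21087) + ((-173 + 98)*43)/71556) = ((-132 + 7630) - 49553) + ((39019*20800)*(-1/21087) - 75*43*(1/71556)) = (7498 - 49553) + (811595200*(-1/21087) - 3225*1/71556) = -42055 + (-811595200/21087 - 1075/23852) = -42055 - 19358191378925/502967124 = -40510473778745/502967124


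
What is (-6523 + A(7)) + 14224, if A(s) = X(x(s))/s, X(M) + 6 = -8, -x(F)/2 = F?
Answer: 7699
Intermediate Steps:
x(F) = -2*F
X(M) = -14 (X(M) = -6 - 8 = -14)
A(s) = -14/s
(-6523 + A(7)) + 14224 = (-6523 - 14/7) + 14224 = (-6523 - 14*1/7) + 14224 = (-6523 - 2) + 14224 = -6525 + 14224 = 7699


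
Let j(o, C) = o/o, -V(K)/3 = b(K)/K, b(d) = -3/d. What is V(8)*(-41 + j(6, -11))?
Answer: -45/8 ≈ -5.6250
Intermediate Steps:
V(K) = 9/K**2 (V(K) = -3*(-3/K)/K = -(-9)/K**2 = 9/K**2)
j(o, C) = 1
V(8)*(-41 + j(6, -11)) = (9/8**2)*(-41 + 1) = (9*(1/64))*(-40) = (9/64)*(-40) = -45/8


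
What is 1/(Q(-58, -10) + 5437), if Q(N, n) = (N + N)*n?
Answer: 1/6597 ≈ 0.00015158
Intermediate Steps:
Q(N, n) = 2*N*n (Q(N, n) = (2*N)*n = 2*N*n)
1/(Q(-58, -10) + 5437) = 1/(2*(-58)*(-10) + 5437) = 1/(1160 + 5437) = 1/6597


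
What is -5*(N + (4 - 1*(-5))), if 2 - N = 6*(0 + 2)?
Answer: 5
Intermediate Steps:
N = -10 (N = 2 - 6*(0 + 2) = 2 - 6*2 = 2 - 1*12 = 2 - 12 = -10)
-5*(N + (4 - 1*(-5))) = -5*(-10 + (4 - 1*(-5))) = -5*(-10 + (4 + 5)) = -5*(-10 + 9) = -5*(-1) = 5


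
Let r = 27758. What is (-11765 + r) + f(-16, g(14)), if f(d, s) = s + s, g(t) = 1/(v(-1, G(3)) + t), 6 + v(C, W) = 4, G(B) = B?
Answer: 95959/6 ≈ 15993.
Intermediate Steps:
v(C, W) = -2 (v(C, W) = -6 + 4 = -2)
g(t) = 1/(-2 + t)
f(d, s) = 2*s
(-11765 + r) + f(-16, g(14)) = (-11765 + 27758) + 2/(-2 + 14) = 15993 + 2/12 = 15993 + 2*(1/12) = 15993 + 1/6 = 95959/6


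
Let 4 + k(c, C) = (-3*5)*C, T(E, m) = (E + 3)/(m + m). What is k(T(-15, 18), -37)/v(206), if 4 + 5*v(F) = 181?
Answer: 2755/177 ≈ 15.565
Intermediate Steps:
v(F) = 177/5 (v(F) = -⅘ + (⅕)*181 = -⅘ + 181/5 = 177/5)
T(E, m) = (3 + E)/(2*m) (T(E, m) = (3 + E)/((2*m)) = (3 + E)*(1/(2*m)) = (3 + E)/(2*m))
k(c, C) = -4 - 15*C (k(c, C) = -4 + (-3*5)*C = -4 - 15*C)
k(T(-15, 18), -37)/v(206) = (-4 - 15*(-37))/(177/5) = (-4 + 555)*(5/177) = 551*(5/177) = 2755/177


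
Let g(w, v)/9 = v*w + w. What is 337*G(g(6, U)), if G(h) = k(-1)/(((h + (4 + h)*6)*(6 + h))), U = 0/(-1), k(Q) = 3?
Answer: 337/8040 ≈ 0.041915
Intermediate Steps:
U = 0 (U = 0*(-1) = 0)
g(w, v) = 9*w + 9*v*w (g(w, v) = 9*(v*w + w) = 9*(w + v*w) = 9*w + 9*v*w)
G(h) = 3/((6 + h)*(24 + 7*h)) (G(h) = 3/(((h + (4 + h)*6)*(6 + h))) = 3/(((h + (24 + 6*h))*(6 + h))) = 3/(((24 + 7*h)*(6 + h))) = 3/(((6 + h)*(24 + 7*h))) = 3*(1/((6 + h)*(24 + 7*h))) = 3/((6 + h)*(24 + 7*h)))
337*G(g(6, U)) = 337*(3/(144 + 7*(9*6*(1 + 0))² + 66*(9*6*(1 + 0)))) = 337*(3/(144 + 7*(9*6*1)² + 66*(9*6*1))) = 337*(3/(144 + 7*54² + 66*54)) = 337*(3/(144 + 7*2916 + 3564)) = 337*(3/(144 + 20412 + 3564)) = 337*(3/24120) = 337*(3*(1/24120)) = 337*(1/8040) = 337/8040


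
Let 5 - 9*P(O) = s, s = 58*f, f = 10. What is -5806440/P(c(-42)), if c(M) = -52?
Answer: 10451592/115 ≈ 90883.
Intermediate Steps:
s = 580 (s = 58*10 = 580)
P(O) = -575/9 (P(O) = 5/9 - 1/9*580 = 5/9 - 580/9 = -575/9)
-5806440/P(c(-42)) = -5806440/(-575/9) = -5806440*(-9/575) = 10451592/115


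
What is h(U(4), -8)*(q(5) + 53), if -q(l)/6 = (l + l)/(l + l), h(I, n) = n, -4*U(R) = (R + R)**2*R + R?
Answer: -376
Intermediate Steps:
U(R) = -R**3 - R/4 (U(R) = -((R + R)**2*R + R)/4 = -((2*R)**2*R + R)/4 = -((4*R**2)*R + R)/4 = -(4*R**3 + R)/4 = -(R + 4*R**3)/4 = -R**3 - R/4)
q(l) = -6 (q(l) = -6*(l + l)/(l + l) = -6*2*l/(2*l) = -6*2*l*1/(2*l) = -6*1 = -6)
h(U(4), -8)*(q(5) + 53) = -8*(-6 + 53) = -8*47 = -376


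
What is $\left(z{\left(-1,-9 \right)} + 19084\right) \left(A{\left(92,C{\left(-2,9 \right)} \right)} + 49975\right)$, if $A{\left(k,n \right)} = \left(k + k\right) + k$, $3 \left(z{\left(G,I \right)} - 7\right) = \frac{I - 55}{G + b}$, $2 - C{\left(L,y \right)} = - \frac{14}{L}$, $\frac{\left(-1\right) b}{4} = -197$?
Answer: $\frac{2265002870537}{2361} \approx 9.5934 \cdot 10^{8}$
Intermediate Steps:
$b = 788$ ($b = \left(-4\right) \left(-197\right) = 788$)
$C{\left(L,y \right)} = 2 + \frac{14}{L}$ ($C{\left(L,y \right)} = 2 - - \frac{14}{L} = 2 + \frac{14}{L}$)
$z{\left(G,I \right)} = 7 + \frac{-55 + I}{3 \left(788 + G\right)}$ ($z{\left(G,I \right)} = 7 + \frac{\left(I - 55\right) \frac{1}{G + 788}}{3} = 7 + \frac{\left(-55 + I\right) \frac{1}{788 + G}}{3} = 7 + \frac{\frac{1}{788 + G} \left(-55 + I\right)}{3} = 7 + \frac{-55 + I}{3 \left(788 + G\right)}$)
$A{\left(k,n \right)} = 3 k$ ($A{\left(k,n \right)} = 2 k + k = 3 k$)
$\left(z{\left(-1,-9 \right)} + 19084\right) \left(A{\left(92,C{\left(-2,9 \right)} \right)} + 49975\right) = \left(\frac{16493 - 9 + 21 \left(-1\right)}{3 \left(788 - 1\right)} + 19084\right) \left(3 \cdot 92 + 49975\right) = \left(\frac{16493 - 9 - 21}{3 \cdot 787} + 19084\right) \left(276 + 49975\right) = \left(\frac{1}{3} \cdot \frac{1}{787} \cdot 16463 + 19084\right) 50251 = \left(\frac{16463}{2361} + 19084\right) 50251 = \frac{45073787}{2361} \cdot 50251 = \frac{2265002870537}{2361}$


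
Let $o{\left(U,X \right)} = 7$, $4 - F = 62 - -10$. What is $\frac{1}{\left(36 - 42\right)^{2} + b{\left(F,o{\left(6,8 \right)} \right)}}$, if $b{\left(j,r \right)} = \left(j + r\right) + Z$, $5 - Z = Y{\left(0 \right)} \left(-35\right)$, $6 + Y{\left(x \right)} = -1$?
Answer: $- \frac{1}{265} \approx -0.0037736$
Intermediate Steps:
$Y{\left(x \right)} = -7$ ($Y{\left(x \right)} = -6 - 1 = -7$)
$F = -68$ ($F = 4 - \left(62 - -10\right) = 4 - \left(62 + 10\right) = 4 - 72 = -68$)
$Z = -240$ ($Z = 5 - \left(-7\right) \left(-35\right) = 5 - 245 = -240$)
$b{\left(j,r \right)} = -240 + j + r$ ($b{\left(j,r \right)} = \left(j + r\right) - 240 = -240 + j + r$)
$\frac{1}{\left(36 - 42\right)^{2} + b{\left(F,o{\left(6,8 \right)} \right)}} = \frac{1}{\left(36 - 42\right)^{2} - 301} = \frac{1}{\left(-6\right)^{2} - 301} = \frac{1}{36 - 301} = \frac{1}{-265} = - \frac{1}{265}$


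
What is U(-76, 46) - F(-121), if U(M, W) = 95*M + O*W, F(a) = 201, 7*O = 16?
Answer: -51211/7 ≈ -7315.9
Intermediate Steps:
O = 16/7 (O = (1/7)*16 = 16/7 ≈ 2.2857)
U(M, W) = 95*M + 16*W/7
U(-76, 46) - F(-121) = (95*(-76) + (16/7)*46) - 1*201 = (-7220 + 736/7) - 201 = -49804/7 - 201 = -51211/7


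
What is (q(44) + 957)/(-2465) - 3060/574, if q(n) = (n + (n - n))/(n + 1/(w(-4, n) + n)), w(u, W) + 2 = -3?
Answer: -1389532329/242940047 ≈ -5.7197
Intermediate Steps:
w(u, W) = -5 (w(u, W) = -2 - 3 = -5)
q(n) = n/(n + 1/(-5 + n)) (q(n) = (n + (n - n))/(n + 1/(-5 + n)) = (n + 0)/(n + 1/(-5 + n)) = n/(n + 1/(-5 + n)))
(q(44) + 957)/(-2465) - 3060/574 = (44*(-5 + 44)/(1 + 44² - 5*44) + 957)/(-2465) - 3060/574 = (44*39/(1 + 1936 - 220) + 957)*(-1/2465) - 3060*1/574 = (44*39/1717 + 957)*(-1/2465) - 1530/287 = (44*(1/1717)*39 + 957)*(-1/2465) - 1530/287 = (1716/1717 + 957)*(-1/2465) - 1530/287 = (1644885/1717)*(-1/2465) - 1530/287 = -328977/846481 - 1530/287 = -1389532329/242940047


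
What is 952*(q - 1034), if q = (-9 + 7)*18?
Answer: -1018640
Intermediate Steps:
q = -36 (q = -2*18 = -36)
952*(q - 1034) = 952*(-36 - 1034) = 952*(-1070) = -1018640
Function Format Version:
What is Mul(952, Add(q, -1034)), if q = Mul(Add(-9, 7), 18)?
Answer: -1018640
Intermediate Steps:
q = -36 (q = Mul(-2, 18) = -36)
Mul(952, Add(q, -1034)) = Mul(952, Add(-36, -1034)) = Mul(952, -1070) = -1018640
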